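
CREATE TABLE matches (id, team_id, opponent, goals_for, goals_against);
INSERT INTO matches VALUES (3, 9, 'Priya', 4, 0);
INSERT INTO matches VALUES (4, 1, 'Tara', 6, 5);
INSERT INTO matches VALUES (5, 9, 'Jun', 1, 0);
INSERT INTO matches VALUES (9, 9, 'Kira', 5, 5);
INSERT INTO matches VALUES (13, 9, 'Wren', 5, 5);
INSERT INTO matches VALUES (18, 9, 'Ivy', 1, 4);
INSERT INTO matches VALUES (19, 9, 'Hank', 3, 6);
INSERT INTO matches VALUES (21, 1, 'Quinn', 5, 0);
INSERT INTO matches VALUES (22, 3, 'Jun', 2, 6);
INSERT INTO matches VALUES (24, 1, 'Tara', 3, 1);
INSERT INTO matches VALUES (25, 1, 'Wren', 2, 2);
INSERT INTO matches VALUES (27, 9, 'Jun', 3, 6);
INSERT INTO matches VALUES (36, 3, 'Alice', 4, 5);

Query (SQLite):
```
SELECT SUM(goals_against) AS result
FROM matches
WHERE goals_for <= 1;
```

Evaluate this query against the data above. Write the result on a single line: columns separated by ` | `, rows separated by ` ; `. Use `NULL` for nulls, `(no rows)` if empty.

Rows where goals_for <= 1 → goals_against values: [0, 4].
SUM of non-NULL values = 4.

4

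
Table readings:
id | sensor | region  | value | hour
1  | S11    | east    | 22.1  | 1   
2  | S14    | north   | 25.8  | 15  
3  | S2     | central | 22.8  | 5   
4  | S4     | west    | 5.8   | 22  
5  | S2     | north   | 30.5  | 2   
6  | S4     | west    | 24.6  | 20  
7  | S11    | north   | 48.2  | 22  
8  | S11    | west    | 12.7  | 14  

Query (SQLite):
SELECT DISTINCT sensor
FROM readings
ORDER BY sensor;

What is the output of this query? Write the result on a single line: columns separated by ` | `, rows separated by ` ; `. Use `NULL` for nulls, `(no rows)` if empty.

S11 ; S14 ; S2 ; S4

Collect distinct sensor values from readings.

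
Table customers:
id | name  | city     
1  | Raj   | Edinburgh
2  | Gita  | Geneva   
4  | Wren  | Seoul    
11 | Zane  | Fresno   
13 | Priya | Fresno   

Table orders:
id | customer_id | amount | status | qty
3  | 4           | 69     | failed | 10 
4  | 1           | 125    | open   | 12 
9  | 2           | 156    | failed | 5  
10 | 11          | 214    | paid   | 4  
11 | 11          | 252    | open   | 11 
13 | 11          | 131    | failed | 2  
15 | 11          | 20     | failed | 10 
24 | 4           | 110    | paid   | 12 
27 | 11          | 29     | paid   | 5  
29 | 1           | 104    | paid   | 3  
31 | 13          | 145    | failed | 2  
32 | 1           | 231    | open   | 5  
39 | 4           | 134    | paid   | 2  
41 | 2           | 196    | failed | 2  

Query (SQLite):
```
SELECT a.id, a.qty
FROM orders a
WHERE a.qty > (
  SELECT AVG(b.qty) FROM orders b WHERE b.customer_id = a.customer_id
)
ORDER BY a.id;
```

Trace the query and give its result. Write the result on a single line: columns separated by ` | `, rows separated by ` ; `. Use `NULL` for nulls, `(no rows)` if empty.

3 | 10 ; 4 | 12 ; 9 | 5 ; 11 | 11 ; 15 | 10 ; 24 | 12

For each orders row a, compute AVG(qty) over rows sharing a.customer_id.
Keep row a if a.qty > that per-group AVG.
  customer_id=1: AVG(qty) = 6.666667
  customer_id=2: AVG(qty) = 3.5
  customer_id=4: AVG(qty) = 8.0
  customer_id=11: AVG(qty) = 6.4
  customer_id=13: AVG(qty) = 2.0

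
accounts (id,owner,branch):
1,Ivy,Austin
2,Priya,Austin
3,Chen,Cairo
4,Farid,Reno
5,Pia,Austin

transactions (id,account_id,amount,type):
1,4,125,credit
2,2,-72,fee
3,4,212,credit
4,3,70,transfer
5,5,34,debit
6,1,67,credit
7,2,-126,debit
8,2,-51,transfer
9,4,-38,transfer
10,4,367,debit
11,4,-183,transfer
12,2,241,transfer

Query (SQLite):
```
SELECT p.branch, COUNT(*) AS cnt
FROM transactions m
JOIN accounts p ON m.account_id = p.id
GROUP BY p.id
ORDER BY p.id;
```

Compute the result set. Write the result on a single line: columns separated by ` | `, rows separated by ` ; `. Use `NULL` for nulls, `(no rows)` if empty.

Austin | 1 ; Austin | 4 ; Cairo | 1 ; Reno | 5 ; Austin | 1

Join each transactions row to its accounts via account_id.
Group joined rows by accounts.id; compute COUNT(*) per group.
  1: ids {6} → COUNT(*)=1
  2: ids {2, 7, 8, 12} → COUNT(*)=4
  3: ids {4} → COUNT(*)=1
  4: ids {1, 3, 9, 10, 11} → COUNT(*)=5
  5: ids {5} → COUNT(*)=1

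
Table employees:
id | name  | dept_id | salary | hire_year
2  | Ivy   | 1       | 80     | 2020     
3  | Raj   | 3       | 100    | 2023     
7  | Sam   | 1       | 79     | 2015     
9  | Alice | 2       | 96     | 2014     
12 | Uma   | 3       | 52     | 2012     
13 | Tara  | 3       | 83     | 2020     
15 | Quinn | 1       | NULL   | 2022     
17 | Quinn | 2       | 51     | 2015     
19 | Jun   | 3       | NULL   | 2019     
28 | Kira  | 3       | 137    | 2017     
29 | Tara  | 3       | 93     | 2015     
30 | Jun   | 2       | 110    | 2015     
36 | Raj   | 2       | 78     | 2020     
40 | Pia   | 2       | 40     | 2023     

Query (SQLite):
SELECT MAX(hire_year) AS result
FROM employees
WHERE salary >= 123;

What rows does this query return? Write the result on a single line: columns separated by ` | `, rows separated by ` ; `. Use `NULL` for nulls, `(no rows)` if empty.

Rows where salary >= 123 → hire_year values: [2017].
MAX of non-NULL values = 2017.

2017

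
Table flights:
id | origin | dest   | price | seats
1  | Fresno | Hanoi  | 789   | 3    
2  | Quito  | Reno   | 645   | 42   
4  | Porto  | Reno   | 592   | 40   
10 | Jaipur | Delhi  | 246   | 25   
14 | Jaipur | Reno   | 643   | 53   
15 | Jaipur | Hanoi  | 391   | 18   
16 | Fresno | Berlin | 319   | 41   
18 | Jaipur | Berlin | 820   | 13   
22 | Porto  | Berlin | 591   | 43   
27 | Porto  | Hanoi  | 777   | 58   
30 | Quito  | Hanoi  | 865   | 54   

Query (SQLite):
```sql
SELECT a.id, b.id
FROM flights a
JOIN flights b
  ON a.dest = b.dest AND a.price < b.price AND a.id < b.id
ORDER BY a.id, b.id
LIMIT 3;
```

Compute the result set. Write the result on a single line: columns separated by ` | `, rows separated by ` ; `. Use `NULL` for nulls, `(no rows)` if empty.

1 | 30 ; 4 | 14 ; 15 | 27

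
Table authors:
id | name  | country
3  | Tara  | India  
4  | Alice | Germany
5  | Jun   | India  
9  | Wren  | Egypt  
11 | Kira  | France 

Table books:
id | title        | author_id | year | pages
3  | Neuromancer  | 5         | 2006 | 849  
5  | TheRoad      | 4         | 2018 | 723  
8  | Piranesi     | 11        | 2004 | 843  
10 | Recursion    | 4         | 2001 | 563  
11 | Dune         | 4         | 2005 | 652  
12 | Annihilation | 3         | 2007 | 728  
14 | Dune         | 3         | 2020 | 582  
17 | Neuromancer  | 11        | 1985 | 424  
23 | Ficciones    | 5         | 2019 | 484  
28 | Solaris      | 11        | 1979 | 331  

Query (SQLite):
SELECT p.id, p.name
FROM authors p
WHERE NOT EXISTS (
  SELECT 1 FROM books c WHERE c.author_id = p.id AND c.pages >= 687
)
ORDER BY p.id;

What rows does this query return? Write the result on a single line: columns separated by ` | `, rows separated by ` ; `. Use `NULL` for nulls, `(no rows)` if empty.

9 | Wren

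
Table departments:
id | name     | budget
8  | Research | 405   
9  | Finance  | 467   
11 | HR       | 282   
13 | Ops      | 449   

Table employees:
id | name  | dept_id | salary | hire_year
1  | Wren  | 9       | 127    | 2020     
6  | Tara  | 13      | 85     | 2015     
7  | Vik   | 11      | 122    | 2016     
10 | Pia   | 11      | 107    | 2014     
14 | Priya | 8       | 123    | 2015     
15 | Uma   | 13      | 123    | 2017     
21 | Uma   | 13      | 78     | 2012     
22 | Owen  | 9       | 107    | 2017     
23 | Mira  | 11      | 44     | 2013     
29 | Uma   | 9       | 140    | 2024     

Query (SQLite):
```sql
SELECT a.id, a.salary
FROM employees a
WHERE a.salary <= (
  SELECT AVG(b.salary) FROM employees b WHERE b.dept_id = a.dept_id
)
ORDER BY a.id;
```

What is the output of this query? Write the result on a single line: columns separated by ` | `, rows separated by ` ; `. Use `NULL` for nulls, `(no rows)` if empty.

For each employees row a, compute AVG(salary) over rows sharing a.dept_id.
Keep row a if a.salary <= that per-group AVG.
  dept_id=8: AVG(salary) = 123.0
  dept_id=9: AVG(salary) = 124.666667
  dept_id=11: AVG(salary) = 91.0
  dept_id=13: AVG(salary) = 95.333333

6 | 85 ; 14 | 123 ; 21 | 78 ; 22 | 107 ; 23 | 44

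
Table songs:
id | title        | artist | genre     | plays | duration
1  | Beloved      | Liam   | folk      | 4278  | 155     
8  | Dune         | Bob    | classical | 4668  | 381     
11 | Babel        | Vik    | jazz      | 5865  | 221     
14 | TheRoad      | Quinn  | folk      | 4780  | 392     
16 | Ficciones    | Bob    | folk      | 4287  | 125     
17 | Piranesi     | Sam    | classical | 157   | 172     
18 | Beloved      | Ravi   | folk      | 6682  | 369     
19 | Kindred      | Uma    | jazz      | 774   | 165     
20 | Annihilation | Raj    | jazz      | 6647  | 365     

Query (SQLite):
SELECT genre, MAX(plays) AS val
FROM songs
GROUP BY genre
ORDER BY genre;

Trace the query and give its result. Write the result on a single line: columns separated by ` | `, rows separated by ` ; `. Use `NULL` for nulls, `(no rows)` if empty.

classical | 4668 ; folk | 6682 ; jazz | 6647

Partition songs by genre; compute MAX(plays) within each group.
  classical: ids {8, 17} → MAX(plays)=4668
  folk: ids {1, 14, 16, 18} → MAX(plays)=6682
  jazz: ids {11, 19, 20} → MAX(plays)=6647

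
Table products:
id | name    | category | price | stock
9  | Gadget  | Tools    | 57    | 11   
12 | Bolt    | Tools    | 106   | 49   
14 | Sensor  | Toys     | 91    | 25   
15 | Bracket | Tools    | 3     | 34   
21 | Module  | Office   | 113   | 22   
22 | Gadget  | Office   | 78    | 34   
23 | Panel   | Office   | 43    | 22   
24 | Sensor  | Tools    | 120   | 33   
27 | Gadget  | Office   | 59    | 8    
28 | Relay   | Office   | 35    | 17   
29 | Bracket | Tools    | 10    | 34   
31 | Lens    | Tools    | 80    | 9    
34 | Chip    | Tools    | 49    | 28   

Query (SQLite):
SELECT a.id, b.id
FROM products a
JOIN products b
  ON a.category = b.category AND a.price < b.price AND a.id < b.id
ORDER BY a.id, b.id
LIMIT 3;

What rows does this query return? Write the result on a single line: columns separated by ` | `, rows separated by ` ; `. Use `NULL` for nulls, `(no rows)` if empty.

Pairs (a,b) with same category, a.price < b.price, a.id < b.id.
category groups: Office:{21,22,23,27,28} Tools:{9,12,15,24,29,31,34} Toys:{14}
Ordered by (a.id, b.id); first 3.

9 | 12 ; 9 | 24 ; 9 | 31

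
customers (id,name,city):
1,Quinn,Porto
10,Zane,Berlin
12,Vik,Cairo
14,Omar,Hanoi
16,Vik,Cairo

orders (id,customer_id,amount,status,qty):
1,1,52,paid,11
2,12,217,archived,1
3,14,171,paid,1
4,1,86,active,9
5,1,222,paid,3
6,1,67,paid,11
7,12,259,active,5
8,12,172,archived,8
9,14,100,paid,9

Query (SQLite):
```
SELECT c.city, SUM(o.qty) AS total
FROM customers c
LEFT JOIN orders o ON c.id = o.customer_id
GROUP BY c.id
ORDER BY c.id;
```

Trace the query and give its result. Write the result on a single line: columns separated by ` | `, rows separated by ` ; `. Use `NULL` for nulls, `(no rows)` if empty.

Porto | 34 ; Berlin | NULL ; Cairo | 14 ; Hanoi | 10 ; Cairo | NULL

LEFT JOIN keeps every customers row; unmatched ones get NULL for orders columns.
Group by customers.id and compute SUM(o.qty). SUM over an all-NULL group is NULL.
  1: ids {1, 4, 5, 6} → SUM(o.qty)=34
  10: ids {—} → SUM(o.qty)=NULL
  12: ids {2, 7, 8} → SUM(o.qty)=14
  14: ids {3, 9} → SUM(o.qty)=10
  16: ids {—} → SUM(o.qty)=NULL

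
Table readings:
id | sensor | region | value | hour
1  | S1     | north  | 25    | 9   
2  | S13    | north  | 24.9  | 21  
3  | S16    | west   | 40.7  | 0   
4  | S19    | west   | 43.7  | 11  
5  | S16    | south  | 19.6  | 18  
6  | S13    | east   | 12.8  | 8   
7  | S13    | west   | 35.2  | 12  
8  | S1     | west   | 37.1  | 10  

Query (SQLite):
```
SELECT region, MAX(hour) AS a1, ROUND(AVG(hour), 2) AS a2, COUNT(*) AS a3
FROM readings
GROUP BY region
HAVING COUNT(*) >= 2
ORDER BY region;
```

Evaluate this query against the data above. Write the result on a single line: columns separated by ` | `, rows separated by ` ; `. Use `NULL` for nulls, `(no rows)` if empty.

Group readings by region.
Per group compute: MAX(hour), ROUND(AVG(hour), 2), COUNT(*).
HAVING: drop groups with fewer than 2 rows.
  east: ids {6} → MAX(hour)=8, ROUND(AVG(hour), 2)=8, COUNT(*)=1
  north: ids {1, 2} → MAX(hour)=21, ROUND(AVG(hour), 2)=15, COUNT(*)=2
  south: ids {5} → MAX(hour)=18, ROUND(AVG(hour), 2)=18, COUNT(*)=1
  west: ids {3, 4, 7, 8} → MAX(hour)=12, ROUND(AVG(hour), 2)=8.25, COUNT(*)=4

north | 21 | 15 | 2 ; west | 12 | 8.25 | 4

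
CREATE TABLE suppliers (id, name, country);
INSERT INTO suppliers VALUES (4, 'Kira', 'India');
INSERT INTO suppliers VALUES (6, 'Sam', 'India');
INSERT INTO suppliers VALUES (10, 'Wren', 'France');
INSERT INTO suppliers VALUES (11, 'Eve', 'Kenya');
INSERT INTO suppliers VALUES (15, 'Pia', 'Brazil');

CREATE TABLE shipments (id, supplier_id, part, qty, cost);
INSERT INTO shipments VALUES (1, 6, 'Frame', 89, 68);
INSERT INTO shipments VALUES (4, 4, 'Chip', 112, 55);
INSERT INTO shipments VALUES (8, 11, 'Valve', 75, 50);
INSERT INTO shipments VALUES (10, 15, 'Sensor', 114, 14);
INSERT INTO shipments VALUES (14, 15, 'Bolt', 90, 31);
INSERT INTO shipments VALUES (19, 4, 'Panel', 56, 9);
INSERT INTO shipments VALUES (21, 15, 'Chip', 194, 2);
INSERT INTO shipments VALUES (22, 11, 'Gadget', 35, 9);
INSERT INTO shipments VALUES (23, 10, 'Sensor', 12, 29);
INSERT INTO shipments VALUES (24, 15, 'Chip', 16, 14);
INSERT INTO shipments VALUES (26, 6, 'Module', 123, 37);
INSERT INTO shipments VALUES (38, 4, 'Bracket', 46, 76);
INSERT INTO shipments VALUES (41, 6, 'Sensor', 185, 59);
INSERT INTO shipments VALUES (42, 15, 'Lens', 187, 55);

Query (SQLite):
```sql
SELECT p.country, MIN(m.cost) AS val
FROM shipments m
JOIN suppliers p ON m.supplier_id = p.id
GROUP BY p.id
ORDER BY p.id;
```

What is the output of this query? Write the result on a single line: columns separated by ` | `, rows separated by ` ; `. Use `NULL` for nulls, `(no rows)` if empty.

Join each shipments row to its suppliers via supplier_id.
Group joined rows by suppliers.id; compute MIN(m.cost) per group.
  4: ids {4, 19, 38} → MIN(m.cost)=9
  6: ids {1, 26, 41} → MIN(m.cost)=37
  10: ids {23} → MIN(m.cost)=29
  11: ids {8, 22} → MIN(m.cost)=9
  15: ids {10, 14, 21, 24, 42} → MIN(m.cost)=2

India | 9 ; India | 37 ; France | 29 ; Kenya | 9 ; Brazil | 2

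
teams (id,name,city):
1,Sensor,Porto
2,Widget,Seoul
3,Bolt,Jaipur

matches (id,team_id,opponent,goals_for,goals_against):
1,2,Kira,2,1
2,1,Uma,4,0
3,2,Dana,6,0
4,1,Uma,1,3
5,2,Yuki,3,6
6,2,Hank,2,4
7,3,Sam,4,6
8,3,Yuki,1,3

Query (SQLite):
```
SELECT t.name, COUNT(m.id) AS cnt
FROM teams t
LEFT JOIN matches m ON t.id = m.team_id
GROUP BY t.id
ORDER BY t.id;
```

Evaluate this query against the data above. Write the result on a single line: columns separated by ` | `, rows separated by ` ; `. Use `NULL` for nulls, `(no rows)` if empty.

Sensor | 2 ; Widget | 4 ; Bolt | 2

LEFT JOIN keeps every teams row; unmatched ones get NULL for matches columns.
Group by teams.id and compute COUNT(m.id). COUNT(col) of an all-NULL group is 0.
  1: ids {2, 4} → COUNT(m.id)=2
  2: ids {1, 3, 5, 6} → COUNT(m.id)=4
  3: ids {7, 8} → COUNT(m.id)=2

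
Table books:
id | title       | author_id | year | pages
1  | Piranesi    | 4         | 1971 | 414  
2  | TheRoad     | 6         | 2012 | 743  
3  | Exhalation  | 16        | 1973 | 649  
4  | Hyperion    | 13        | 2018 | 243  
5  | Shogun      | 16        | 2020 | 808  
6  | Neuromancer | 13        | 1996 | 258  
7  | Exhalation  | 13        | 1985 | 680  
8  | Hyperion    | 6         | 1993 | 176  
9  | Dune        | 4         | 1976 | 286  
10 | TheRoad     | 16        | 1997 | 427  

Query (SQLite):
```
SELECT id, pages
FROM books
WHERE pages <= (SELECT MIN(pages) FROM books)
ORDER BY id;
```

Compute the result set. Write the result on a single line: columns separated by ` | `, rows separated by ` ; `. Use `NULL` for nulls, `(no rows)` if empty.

Scalar subquery: MIN(pages) over all books rows = 176.
Keep rows where pages <= that value.

8 | 176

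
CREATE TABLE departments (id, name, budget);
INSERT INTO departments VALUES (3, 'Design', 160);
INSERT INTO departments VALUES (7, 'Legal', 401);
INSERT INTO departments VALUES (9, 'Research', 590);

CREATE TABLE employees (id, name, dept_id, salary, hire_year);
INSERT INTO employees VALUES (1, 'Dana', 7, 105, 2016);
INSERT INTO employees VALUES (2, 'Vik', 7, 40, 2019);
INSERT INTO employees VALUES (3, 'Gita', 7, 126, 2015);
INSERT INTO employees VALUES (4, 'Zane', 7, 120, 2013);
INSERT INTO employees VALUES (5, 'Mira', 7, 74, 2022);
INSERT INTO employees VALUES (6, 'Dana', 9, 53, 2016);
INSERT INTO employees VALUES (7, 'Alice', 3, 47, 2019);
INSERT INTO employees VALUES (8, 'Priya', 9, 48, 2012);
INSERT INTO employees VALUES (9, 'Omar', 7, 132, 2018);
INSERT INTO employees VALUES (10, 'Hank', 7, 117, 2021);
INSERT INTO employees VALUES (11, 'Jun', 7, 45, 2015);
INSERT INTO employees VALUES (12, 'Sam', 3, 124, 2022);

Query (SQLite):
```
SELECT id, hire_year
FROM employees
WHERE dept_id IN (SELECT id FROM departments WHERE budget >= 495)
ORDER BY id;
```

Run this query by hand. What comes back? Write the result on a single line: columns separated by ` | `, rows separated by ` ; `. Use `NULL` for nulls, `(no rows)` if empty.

6 | 2016 ; 8 | 2012

Inner query: departments.id where budget >= 495.
Outer: keep employees rows whose dept_id is in that set.
Inner query → {9}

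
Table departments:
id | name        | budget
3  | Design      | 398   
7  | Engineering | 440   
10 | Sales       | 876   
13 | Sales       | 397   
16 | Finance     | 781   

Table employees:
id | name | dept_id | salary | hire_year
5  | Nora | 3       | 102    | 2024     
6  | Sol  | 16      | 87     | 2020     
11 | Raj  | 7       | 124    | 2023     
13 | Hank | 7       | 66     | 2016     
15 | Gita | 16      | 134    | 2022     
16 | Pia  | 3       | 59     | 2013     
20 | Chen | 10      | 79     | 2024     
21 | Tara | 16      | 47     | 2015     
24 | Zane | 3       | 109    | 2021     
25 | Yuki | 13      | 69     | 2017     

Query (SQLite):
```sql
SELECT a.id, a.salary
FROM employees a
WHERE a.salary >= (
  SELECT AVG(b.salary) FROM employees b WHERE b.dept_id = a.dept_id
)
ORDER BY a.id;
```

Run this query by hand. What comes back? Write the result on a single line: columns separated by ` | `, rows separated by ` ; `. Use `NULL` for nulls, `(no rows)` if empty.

For each employees row a, compute AVG(salary) over rows sharing a.dept_id.
Keep row a if a.salary >= that per-group AVG.
  dept_id=3: AVG(salary) = 90.0
  dept_id=7: AVG(salary) = 95.0
  dept_id=10: AVG(salary) = 79.0
  dept_id=13: AVG(salary) = 69.0
  dept_id=16: AVG(salary) = 89.333333

5 | 102 ; 11 | 124 ; 15 | 134 ; 20 | 79 ; 24 | 109 ; 25 | 69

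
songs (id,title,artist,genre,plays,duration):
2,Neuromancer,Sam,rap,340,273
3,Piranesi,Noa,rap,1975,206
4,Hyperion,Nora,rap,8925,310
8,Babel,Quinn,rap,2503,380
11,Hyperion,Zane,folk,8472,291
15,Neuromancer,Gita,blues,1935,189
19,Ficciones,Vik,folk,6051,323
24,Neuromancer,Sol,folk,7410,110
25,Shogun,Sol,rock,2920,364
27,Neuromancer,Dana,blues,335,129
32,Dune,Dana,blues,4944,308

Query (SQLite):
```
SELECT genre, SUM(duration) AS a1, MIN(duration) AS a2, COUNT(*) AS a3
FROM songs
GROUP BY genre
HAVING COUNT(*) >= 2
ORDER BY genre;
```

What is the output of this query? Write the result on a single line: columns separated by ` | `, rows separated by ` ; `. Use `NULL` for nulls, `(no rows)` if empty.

blues | 626 | 129 | 3 ; folk | 724 | 110 | 3 ; rap | 1169 | 206 | 4

Group songs by genre.
Per group compute: SUM(duration), MIN(duration), COUNT(*).
HAVING: drop groups with fewer than 2 rows.
  blues: ids {15, 27, 32} → SUM(duration)=626, MIN(duration)=129, COUNT(*)=3
  folk: ids {11, 19, 24} → SUM(duration)=724, MIN(duration)=110, COUNT(*)=3
  rap: ids {2, 3, 4, 8} → SUM(duration)=1169, MIN(duration)=206, COUNT(*)=4
  rock: ids {25} → SUM(duration)=364, MIN(duration)=364, COUNT(*)=1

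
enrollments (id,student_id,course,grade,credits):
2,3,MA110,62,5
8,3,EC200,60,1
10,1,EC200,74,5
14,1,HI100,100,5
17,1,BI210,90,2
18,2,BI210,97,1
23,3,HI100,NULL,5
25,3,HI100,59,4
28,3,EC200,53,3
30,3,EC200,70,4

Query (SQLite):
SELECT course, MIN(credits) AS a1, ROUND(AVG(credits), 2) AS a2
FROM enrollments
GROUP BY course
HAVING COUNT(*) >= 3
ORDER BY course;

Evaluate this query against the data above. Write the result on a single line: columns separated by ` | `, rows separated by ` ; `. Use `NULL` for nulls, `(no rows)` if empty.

Group enrollments by course.
Per group compute: MIN(credits), ROUND(AVG(credits), 2).
HAVING: drop groups with fewer than 3 rows.
  BI210: ids {17, 18} → MIN(credits)=1, ROUND(AVG(credits), 2)=1.5
  EC200: ids {8, 10, 28, 30} → MIN(credits)=1, ROUND(AVG(credits), 2)=3.25
  HI100: ids {14, 23, 25} → MIN(credits)=4, ROUND(AVG(credits), 2)=4.67
  MA110: ids {2} → MIN(credits)=5, ROUND(AVG(credits), 2)=5

EC200 | 1 | 3.25 ; HI100 | 4 | 4.67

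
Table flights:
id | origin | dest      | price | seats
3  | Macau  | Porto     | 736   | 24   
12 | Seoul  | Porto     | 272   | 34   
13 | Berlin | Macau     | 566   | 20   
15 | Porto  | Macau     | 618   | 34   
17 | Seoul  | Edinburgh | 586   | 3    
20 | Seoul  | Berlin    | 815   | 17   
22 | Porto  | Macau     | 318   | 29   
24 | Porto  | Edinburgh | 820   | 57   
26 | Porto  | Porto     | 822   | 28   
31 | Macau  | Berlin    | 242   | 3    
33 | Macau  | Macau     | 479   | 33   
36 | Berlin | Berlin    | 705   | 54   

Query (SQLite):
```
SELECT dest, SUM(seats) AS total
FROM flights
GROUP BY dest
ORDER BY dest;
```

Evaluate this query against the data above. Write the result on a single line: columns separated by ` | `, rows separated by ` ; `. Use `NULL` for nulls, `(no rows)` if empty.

Berlin | 74 ; Edinburgh | 60 ; Macau | 116 ; Porto | 86

Partition flights by dest; compute SUM(seats) within each group.
  Berlin: ids {20, 31, 36} → SUM(seats)=74
  Edinburgh: ids {17, 24} → SUM(seats)=60
  Macau: ids {13, 15, 22, 33} → SUM(seats)=116
  Porto: ids {3, 12, 26} → SUM(seats)=86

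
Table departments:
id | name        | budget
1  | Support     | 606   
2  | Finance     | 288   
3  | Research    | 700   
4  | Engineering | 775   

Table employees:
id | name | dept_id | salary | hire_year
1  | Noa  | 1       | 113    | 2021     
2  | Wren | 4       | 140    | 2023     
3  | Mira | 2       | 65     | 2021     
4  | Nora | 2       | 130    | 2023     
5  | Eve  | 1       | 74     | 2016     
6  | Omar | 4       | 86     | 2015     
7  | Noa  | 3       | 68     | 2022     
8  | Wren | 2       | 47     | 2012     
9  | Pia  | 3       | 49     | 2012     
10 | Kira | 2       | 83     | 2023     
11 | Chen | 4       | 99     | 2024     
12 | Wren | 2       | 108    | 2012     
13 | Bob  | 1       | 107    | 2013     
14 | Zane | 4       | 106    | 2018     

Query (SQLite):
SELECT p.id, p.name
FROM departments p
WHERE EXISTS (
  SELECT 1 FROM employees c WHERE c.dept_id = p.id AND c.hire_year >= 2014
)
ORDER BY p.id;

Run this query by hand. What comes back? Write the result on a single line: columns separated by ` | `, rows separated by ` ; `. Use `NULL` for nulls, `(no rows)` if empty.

1 | Support ; 2 | Finance ; 3 | Research ; 4 | Engineering

For each departments row, check whether any employees with matching dept_id has hire_year >= 2014.
Keep rows where that is true.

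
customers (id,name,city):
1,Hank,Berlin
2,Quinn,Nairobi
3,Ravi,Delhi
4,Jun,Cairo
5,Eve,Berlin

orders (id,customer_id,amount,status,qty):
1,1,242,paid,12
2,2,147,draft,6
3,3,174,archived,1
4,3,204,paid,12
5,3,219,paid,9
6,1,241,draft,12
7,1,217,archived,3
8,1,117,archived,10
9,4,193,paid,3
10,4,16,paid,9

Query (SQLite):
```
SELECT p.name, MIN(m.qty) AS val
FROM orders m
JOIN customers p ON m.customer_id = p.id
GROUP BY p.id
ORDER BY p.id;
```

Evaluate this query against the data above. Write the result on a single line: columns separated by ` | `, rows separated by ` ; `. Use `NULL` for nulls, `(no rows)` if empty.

Join each orders row to its customers via customer_id.
Group joined rows by customers.id; compute MIN(m.qty) per group.
  1: ids {1, 6, 7, 8} → MIN(m.qty)=3
  2: ids {2} → MIN(m.qty)=6
  3: ids {3, 4, 5} → MIN(m.qty)=1
  4: ids {9, 10} → MIN(m.qty)=3

Hank | 3 ; Quinn | 6 ; Ravi | 1 ; Jun | 3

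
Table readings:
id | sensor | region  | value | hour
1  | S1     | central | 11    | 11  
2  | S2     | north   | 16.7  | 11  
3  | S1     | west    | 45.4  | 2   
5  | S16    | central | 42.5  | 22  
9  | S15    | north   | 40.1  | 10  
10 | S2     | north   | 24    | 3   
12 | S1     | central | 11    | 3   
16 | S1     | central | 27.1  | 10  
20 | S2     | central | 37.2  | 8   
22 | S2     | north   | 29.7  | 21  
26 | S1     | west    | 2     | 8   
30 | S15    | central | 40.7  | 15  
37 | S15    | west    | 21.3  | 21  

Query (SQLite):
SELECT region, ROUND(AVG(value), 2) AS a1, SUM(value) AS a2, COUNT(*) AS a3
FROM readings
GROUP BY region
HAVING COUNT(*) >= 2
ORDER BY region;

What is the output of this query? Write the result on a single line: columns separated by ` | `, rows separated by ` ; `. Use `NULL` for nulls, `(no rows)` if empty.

Group readings by region.
Per group compute: ROUND(AVG(value), 2), SUM(value), COUNT(*).
HAVING: drop groups with fewer than 2 rows.
  central: ids {1, 5, 12, 16, 20, 30} → ROUND(AVG(value), 2)=28.25, SUM(value)=169.5, COUNT(*)=6
  north: ids {2, 9, 10, 22} → ROUND(AVG(value), 2)=27.63, SUM(value)=110.5, COUNT(*)=4
  west: ids {3, 26, 37} → ROUND(AVG(value), 2)=22.9, SUM(value)=68.7, COUNT(*)=3

central | 28.25 | 169.5 | 6 ; north | 27.63 | 110.5 | 4 ; west | 22.9 | 68.7 | 3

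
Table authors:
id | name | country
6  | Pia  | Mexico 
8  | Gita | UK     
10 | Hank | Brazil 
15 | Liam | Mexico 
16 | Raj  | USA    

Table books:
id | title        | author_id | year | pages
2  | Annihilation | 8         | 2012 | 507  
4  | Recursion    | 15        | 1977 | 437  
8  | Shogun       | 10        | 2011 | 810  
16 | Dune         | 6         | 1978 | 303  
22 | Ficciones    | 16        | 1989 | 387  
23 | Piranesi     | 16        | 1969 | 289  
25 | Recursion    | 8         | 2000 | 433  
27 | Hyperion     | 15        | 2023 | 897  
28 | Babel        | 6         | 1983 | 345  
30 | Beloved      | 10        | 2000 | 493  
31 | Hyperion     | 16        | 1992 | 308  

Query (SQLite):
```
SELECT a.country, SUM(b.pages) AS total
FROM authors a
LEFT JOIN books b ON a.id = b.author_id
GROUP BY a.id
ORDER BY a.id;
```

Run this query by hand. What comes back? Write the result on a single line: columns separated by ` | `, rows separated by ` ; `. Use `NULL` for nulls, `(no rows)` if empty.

Mexico | 648 ; UK | 940 ; Brazil | 1303 ; Mexico | 1334 ; USA | 984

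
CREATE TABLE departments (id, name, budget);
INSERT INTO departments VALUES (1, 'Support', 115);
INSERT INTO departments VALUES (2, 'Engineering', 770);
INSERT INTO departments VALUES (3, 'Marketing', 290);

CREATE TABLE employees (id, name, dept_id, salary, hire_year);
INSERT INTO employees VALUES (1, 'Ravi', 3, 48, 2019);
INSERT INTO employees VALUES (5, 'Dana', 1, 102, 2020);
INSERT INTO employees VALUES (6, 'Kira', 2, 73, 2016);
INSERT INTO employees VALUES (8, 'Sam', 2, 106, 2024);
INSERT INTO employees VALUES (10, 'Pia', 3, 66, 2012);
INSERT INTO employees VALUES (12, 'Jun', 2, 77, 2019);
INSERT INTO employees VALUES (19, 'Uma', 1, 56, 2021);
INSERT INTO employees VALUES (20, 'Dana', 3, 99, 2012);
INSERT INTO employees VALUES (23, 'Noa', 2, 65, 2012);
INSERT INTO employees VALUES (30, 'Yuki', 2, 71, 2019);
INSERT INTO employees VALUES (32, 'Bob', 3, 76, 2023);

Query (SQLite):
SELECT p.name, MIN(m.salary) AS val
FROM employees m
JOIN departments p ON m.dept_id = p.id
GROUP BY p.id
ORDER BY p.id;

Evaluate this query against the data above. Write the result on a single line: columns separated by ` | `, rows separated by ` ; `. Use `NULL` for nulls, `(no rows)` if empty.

Join each employees row to its departments via dept_id.
Group joined rows by departments.id; compute MIN(m.salary) per group.
  1: ids {5, 19} → MIN(m.salary)=56
  2: ids {6, 8, 12, 23, 30} → MIN(m.salary)=65
  3: ids {1, 10, 20, 32} → MIN(m.salary)=48

Support | 56 ; Engineering | 65 ; Marketing | 48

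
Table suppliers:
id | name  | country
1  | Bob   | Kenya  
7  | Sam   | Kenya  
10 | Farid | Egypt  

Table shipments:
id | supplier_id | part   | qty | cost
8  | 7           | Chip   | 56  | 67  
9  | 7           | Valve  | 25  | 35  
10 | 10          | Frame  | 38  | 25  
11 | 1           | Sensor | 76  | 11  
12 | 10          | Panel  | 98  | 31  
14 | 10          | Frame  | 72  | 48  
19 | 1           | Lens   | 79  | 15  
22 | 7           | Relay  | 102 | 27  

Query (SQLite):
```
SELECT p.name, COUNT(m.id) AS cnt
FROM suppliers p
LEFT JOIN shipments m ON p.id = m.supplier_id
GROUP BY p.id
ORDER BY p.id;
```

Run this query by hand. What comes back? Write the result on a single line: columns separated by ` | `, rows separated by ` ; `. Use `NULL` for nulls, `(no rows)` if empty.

Bob | 2 ; Sam | 3 ; Farid | 3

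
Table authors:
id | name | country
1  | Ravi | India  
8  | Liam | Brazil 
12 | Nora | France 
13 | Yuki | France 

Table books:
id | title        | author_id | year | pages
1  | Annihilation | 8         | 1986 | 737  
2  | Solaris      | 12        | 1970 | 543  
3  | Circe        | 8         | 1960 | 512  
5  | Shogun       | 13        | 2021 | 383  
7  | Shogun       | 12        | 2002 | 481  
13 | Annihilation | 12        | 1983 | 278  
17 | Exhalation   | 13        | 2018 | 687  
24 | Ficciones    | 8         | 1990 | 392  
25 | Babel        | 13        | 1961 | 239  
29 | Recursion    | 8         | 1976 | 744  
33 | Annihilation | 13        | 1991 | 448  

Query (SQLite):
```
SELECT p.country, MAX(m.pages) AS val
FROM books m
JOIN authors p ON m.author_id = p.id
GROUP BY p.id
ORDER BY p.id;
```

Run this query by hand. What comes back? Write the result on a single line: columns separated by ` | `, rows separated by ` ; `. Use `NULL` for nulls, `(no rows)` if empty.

Join each books row to its authors via author_id.
Group joined rows by authors.id; compute MAX(m.pages) per group.
  8: ids {1, 3, 24, 29} → MAX(m.pages)=744
  12: ids {2, 7, 13} → MAX(m.pages)=543
  13: ids {5, 17, 25, 33} → MAX(m.pages)=687

Brazil | 744 ; France | 543 ; France | 687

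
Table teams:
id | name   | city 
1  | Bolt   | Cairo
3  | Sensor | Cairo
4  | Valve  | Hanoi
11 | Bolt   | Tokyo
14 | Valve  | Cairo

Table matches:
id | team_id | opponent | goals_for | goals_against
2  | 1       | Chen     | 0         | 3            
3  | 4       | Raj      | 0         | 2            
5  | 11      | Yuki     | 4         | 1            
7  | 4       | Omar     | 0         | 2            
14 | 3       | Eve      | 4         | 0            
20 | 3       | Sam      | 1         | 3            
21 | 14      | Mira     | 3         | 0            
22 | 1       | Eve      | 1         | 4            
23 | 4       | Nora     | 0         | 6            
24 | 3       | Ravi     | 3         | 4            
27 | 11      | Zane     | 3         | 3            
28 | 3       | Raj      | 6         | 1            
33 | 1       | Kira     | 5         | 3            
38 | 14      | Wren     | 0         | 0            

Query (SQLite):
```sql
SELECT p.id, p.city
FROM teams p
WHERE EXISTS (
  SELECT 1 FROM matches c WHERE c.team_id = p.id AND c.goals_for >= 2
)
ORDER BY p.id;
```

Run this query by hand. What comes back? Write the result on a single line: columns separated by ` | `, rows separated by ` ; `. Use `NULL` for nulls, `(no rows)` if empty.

For each teams row, check whether any matches with matching team_id has goals_for >= 2.
Keep rows where that is true.

1 | Cairo ; 3 | Cairo ; 11 | Tokyo ; 14 | Cairo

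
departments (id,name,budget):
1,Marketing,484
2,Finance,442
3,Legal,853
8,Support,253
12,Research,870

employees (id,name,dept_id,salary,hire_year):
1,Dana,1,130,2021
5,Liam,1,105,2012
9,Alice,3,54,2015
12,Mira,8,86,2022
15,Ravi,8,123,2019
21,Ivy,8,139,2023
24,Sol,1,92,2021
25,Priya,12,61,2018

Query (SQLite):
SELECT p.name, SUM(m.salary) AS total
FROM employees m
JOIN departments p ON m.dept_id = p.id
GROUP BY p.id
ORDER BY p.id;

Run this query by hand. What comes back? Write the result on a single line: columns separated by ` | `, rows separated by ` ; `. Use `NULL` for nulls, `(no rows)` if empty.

Join each employees row to its departments via dept_id.
Group joined rows by departments.id; compute SUM(m.salary) per group.
  1: ids {1, 5, 24} → SUM(m.salary)=327
  3: ids {9} → SUM(m.salary)=54
  8: ids {12, 15, 21} → SUM(m.salary)=348
  12: ids {25} → SUM(m.salary)=61

Marketing | 327 ; Legal | 54 ; Support | 348 ; Research | 61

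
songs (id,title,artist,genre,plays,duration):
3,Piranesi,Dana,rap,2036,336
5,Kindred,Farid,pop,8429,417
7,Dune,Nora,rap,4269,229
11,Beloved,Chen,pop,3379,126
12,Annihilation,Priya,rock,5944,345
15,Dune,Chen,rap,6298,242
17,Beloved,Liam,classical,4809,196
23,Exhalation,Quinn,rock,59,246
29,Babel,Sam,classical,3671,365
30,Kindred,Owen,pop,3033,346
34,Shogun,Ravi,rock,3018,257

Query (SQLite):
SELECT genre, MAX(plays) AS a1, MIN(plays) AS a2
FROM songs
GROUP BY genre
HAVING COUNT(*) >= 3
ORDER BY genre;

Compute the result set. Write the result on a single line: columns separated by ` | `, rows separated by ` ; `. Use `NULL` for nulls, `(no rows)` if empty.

Group songs by genre.
Per group compute: MAX(plays), MIN(plays).
HAVING: drop groups with fewer than 3 rows.
  classical: ids {17, 29} → MAX(plays)=4809, MIN(plays)=3671
  pop: ids {5, 11, 30} → MAX(plays)=8429, MIN(plays)=3033
  rap: ids {3, 7, 15} → MAX(plays)=6298, MIN(plays)=2036
  rock: ids {12, 23, 34} → MAX(plays)=5944, MIN(plays)=59

pop | 8429 | 3033 ; rap | 6298 | 2036 ; rock | 5944 | 59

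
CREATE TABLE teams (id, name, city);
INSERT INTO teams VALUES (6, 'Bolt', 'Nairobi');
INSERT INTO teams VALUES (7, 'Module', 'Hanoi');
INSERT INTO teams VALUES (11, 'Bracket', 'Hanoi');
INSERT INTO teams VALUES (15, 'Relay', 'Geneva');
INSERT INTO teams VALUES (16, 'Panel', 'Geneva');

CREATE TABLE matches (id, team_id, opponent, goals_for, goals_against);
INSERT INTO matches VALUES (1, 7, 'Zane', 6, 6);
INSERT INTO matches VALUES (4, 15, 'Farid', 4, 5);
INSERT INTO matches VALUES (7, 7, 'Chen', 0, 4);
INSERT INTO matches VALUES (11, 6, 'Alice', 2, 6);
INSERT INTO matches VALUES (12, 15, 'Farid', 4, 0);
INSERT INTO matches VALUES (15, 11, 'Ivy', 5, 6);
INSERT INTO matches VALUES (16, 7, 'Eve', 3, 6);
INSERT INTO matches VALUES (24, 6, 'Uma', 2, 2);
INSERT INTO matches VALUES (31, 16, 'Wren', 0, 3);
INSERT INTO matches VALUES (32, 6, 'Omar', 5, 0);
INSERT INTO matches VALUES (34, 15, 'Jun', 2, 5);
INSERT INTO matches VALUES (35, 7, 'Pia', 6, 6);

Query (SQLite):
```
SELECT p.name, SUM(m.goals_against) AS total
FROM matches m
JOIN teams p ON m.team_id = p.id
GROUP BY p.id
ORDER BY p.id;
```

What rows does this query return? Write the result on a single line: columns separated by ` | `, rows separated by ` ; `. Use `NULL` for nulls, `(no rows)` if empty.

Bolt | 8 ; Module | 22 ; Bracket | 6 ; Relay | 10 ; Panel | 3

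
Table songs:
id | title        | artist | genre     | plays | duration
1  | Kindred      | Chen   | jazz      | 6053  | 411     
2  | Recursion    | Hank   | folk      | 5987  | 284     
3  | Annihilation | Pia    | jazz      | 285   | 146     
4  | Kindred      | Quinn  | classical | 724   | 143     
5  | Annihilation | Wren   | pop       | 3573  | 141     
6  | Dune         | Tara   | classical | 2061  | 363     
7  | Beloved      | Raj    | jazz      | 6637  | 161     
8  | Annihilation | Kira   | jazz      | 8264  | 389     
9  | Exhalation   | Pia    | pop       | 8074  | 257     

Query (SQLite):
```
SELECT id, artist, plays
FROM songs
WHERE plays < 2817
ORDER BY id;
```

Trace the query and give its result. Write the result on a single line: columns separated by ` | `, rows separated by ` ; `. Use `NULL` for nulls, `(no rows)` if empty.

3 | Pia | 285 ; 4 | Quinn | 724 ; 6 | Tara | 2061

plays < 2817: ids {3, 4, 6}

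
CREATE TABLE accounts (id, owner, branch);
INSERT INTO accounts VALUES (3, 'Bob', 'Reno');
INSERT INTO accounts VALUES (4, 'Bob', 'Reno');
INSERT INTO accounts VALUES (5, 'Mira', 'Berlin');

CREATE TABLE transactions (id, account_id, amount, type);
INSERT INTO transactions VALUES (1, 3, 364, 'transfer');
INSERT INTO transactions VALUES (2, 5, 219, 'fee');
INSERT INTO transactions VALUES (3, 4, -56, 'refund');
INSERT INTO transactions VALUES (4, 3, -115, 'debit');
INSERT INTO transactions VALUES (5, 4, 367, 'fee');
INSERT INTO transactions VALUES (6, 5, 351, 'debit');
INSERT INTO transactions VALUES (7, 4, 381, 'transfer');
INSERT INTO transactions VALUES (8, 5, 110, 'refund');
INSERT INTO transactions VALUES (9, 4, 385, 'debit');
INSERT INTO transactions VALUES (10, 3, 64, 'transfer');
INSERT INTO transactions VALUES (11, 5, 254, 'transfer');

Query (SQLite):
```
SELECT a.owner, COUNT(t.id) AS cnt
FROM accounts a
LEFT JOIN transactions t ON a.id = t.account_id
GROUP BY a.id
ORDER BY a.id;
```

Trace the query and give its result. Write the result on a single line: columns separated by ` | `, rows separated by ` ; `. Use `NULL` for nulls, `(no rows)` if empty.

Bob | 3 ; Bob | 4 ; Mira | 4

LEFT JOIN keeps every accounts row; unmatched ones get NULL for transactions columns.
Group by accounts.id and compute COUNT(t.id). COUNT(col) of an all-NULL group is 0.
  3: ids {1, 4, 10} → COUNT(t.id)=3
  4: ids {3, 5, 7, 9} → COUNT(t.id)=4
  5: ids {2, 6, 8, 11} → COUNT(t.id)=4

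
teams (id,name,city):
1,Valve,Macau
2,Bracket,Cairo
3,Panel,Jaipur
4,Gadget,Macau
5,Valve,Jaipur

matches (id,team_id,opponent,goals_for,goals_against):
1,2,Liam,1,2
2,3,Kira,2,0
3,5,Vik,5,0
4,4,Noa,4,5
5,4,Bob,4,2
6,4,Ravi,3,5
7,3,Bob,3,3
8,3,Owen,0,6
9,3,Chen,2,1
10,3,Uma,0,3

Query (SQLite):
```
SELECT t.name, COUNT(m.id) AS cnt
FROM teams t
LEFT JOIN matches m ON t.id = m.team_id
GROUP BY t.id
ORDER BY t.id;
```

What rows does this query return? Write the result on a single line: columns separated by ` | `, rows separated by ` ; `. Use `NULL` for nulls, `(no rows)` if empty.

Valve | 0 ; Bracket | 1 ; Panel | 5 ; Gadget | 3 ; Valve | 1

LEFT JOIN keeps every teams row; unmatched ones get NULL for matches columns.
Group by teams.id and compute COUNT(m.id). COUNT(col) of an all-NULL group is 0.
  1: ids {—} → COUNT(m.id)=0
  2: ids {1} → COUNT(m.id)=1
  3: ids {2, 7, 8, 9, 10} → COUNT(m.id)=5
  4: ids {4, 5, 6} → COUNT(m.id)=3
  5: ids {3} → COUNT(m.id)=1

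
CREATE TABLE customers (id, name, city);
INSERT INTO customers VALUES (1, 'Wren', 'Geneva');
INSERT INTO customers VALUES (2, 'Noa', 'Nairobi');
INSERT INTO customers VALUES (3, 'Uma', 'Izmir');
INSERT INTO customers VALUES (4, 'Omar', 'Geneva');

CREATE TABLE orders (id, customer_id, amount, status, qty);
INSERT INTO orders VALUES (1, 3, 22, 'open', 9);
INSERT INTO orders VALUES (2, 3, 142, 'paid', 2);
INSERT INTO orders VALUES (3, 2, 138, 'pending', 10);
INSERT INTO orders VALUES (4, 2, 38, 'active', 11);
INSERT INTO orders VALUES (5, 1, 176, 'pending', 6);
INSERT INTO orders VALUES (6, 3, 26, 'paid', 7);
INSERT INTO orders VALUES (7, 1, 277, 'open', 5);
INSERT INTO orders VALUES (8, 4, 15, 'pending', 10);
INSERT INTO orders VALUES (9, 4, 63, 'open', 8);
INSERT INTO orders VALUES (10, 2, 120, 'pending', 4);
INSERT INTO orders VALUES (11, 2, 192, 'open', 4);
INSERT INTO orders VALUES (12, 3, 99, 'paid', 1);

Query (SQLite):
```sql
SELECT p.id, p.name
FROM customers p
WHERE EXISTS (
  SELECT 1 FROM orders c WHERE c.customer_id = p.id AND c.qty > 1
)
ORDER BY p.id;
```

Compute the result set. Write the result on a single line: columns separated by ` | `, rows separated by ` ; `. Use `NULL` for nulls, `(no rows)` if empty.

For each customers row, check whether any orders with matching customer_id has qty > 1.
Keep rows where that is true.

1 | Wren ; 2 | Noa ; 3 | Uma ; 4 | Omar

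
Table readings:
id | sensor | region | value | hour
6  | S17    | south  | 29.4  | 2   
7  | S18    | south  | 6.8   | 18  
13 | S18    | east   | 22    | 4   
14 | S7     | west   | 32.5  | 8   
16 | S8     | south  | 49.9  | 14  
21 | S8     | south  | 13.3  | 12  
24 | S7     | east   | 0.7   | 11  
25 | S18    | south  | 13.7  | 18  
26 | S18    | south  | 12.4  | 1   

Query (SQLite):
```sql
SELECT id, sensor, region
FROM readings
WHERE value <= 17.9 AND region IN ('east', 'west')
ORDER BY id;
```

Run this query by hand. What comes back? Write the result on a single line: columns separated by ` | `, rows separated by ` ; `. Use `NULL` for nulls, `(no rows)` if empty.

24 | S7 | east

value <= 17.9: ids {7, 21, 24, 25, 26}
region IN ('east', 'west'): ids {13, 14, 24}
Combine with AND.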